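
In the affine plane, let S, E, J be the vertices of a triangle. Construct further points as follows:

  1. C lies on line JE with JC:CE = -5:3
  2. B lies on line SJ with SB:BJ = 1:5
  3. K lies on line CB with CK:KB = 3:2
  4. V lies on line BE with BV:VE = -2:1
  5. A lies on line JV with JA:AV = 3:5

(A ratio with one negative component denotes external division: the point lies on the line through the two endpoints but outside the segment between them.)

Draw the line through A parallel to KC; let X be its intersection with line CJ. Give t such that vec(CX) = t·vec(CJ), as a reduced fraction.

t = 43/40

Set S = (0, 0), E = (1, 0), J = (0, 1); any affine frame gives the same invariant.
1. C lies on line JE with JC:CE = -5:3 ⇒ C = (5/2, -3/2)
2. B lies on line SJ with SB:BJ = 1:5 ⇒ B = (0, 1/6)
3. K lies on line CB with CK:KB = 3:2 ⇒ K = (1, -1/2)
4. V lies on line BE with BV:VE = -2:1 ⇒ V = (2, -1/6)
5. A lies on line JV with JA:AV = 3:5 ⇒ A = (3/4, 9/16)
through A parallel to KC: direction (3/2, -1); meets CJ at X = (-3/16, 19/16)
X = C + t·(J−C) with t = 43/40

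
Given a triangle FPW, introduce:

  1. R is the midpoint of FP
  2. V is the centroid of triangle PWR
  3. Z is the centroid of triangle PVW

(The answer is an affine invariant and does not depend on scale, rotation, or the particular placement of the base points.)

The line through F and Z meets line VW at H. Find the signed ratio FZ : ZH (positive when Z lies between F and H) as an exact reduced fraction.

FZ:ZH = -10

Assign F = (0, 0), P = (1, 0), W = (0, 1) — the answer is frame-independent, so this choice is without loss of generality.
1. R is the midpoint of FP ⇒ R = (1/2, 0)
2. V is the centroid of triangle PWR ⇒ V = (1/2, 1/3)
3. Z is the centroid of triangle PVW ⇒ Z = (1/2, 4/9)
line FZ meets VW at H = (9/20, 2/5)
Z = F + t·(H−F) with t = 10/9, so FZ:ZH = 10/9:-1/9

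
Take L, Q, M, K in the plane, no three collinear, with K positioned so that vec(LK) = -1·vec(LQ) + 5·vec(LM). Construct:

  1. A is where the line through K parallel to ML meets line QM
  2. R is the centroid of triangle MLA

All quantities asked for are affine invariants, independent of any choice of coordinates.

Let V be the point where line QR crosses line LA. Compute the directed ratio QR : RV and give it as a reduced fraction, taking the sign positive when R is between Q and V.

QR:RV = 5

Assign L = (0, 0), Q = (1, 0), M = (0, 1), K = (-1, 5) — the answer is frame-independent, so this choice is without loss of generality.
1. A is where the line through K parallel to ML meets line QM ⇒ A = (-1, 2)
2. R is the centroid of triangle MLA ⇒ R = (-1/3, 1)
line QR meets LA at V = (-3/5, 6/5)
R = Q + t·(V−Q) with t = 5/6, so QR:RV = 5/6:1/6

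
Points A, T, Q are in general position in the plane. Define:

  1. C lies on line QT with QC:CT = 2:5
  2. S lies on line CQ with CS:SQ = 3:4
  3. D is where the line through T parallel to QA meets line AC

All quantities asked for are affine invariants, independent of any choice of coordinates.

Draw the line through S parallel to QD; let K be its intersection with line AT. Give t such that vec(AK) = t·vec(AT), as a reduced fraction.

t = -58/147

Assign A = (0, 0), T = (1, 0), Q = (0, 1) — the answer is frame-independent, so this choice is without loss of generality.
1. C lies on line QT with QC:CT = 2:5 ⇒ C = (2/7, 5/7)
2. S lies on line CQ with CS:SQ = 3:4 ⇒ S = (8/49, 41/49)
3. D is where the line through T parallel to QA meets line AC ⇒ D = (1, 5/2)
through S parallel to QD: direction (1, 3/2); meets AT at K = (-58/147, 0)
K = A + t·(T−A) with t = -58/147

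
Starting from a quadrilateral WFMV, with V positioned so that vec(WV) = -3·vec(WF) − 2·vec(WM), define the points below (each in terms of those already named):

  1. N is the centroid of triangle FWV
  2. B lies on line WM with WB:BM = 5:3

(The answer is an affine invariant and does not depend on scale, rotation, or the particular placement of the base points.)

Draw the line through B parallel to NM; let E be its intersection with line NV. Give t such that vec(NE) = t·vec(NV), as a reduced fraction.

Assign W = (0, 0), F = (1, 0), M = (0, 1), V = (-3, -2) — the answer is frame-independent, so this choice is without loss of generality.
1. N is the centroid of triangle FWV ⇒ N = (-2/3, -2/3)
2. B lies on line WM with WB:BM = 5:3 ⇒ B = (0, 5/8)
through B parallel to NM: direction (2/3, 5/3); meets NV at E = (-17/36, -5/9)
E = N + t·(V−N) with t = -1/12

t = -1/12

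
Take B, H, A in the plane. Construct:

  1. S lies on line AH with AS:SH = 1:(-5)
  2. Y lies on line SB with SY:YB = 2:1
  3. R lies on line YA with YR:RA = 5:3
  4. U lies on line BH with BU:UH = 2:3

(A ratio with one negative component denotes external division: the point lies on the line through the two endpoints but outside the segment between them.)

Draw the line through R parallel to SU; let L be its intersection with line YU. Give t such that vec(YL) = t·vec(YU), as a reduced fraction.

t = 29/32

Work in coordinates with B = (0, 0), H = (1, 0), A = (0, 1).
1. S lies on line AH with AS:SH = 1:(-5) ⇒ S = (-1/4, 5/4)
2. Y lies on line SB with SY:YB = 2:1 ⇒ Y = (-1/12, 5/12)
3. R lies on line YA with YR:RA = 5:3 ⇒ R = (-1/32, 25/32)
4. U lies on line BH with BU:UH = 2:3 ⇒ U = (2/5, 0)
through R parallel to SU: direction (13/20, -5/4); meets YU at L = (227/640, 5/128)
L = Y + t·(U−Y) with t = 29/32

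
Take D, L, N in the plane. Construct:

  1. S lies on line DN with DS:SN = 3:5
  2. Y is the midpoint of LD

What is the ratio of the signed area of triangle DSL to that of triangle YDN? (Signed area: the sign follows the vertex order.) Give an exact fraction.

Work in coordinates with D = (0, 0), L = (1, 0), N = (0, 1).
1. S lies on line DN with DS:SN = 3:5 ⇒ S = (0, 3/8)
2. Y is the midpoint of LD ⇒ Y = (1/2, 0)
2·[DSL] = -3/8, 2·[YDN] = -1/2
[DSL]:[YDN] = -3/8:-1/2 = 3/4

[DSL]:[YDN] = 3/4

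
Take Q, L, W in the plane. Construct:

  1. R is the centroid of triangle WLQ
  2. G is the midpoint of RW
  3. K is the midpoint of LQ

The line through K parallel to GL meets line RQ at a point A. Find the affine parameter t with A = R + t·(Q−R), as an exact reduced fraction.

Choose coordinates Q = (0, 0), L = (1, 0), W = (0, 1).
1. R is the centroid of triangle WLQ ⇒ R = (1/3, 1/3)
2. G is the midpoint of RW ⇒ G = (1/6, 2/3)
3. K is the midpoint of LQ ⇒ K = (1/2, 0)
through K parallel to GL: direction (5/6, -2/3); meets RQ at A = (2/9, 2/9)
A = R + t·(Q−R) with t = 1/3

t = 1/3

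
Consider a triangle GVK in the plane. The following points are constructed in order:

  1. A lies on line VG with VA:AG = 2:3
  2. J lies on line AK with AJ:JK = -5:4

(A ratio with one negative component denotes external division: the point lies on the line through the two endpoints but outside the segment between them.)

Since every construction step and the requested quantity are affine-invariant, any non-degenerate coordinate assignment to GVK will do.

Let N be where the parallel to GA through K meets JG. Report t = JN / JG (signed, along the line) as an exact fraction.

t = 4/5

Assign G = (0, 0), V = (1, 0), K = (0, 1) — the answer is frame-independent, so this choice is without loss of generality.
1. A lies on line VG with VA:AG = 2:3 ⇒ A = (3/5, 0)
2. J lies on line AK with AJ:JK = -5:4 ⇒ J = (-12/5, 5)
through K parallel to GA: direction (3/5, 0); meets JG at N = (-12/25, 1)
N = J + t·(G−J) with t = 4/5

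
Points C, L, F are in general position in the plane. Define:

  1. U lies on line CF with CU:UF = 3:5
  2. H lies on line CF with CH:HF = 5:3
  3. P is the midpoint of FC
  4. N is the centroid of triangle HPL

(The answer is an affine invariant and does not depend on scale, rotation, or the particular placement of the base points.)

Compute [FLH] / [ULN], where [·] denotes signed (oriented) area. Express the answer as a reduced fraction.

[FLH]:[ULN] = -3

Assign C = (0, 0), L = (1, 0), F = (0, 1) — the answer is frame-independent, so this choice is without loss of generality.
1. U lies on line CF with CU:UF = 3:5 ⇒ U = (0, 3/8)
2. H lies on line CF with CH:HF = 5:3 ⇒ H = (0, 5/8)
3. P is the midpoint of FC ⇒ P = (0, 1/2)
4. N is the centroid of triangle HPL ⇒ N = (1/3, 3/8)
2·[FLH] = -3/8, 2·[ULN] = 1/8
[FLH]:[ULN] = -3/8:1/8 = -3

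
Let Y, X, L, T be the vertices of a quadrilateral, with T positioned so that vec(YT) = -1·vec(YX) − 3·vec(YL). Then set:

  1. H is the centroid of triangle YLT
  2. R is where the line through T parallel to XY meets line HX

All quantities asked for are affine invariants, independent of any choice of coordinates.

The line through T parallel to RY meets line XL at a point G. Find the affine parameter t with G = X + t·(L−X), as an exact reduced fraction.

Choose coordinates Y = (0, 0), X = (1, 0), L = (0, 1), T = (-1, -3).
1. H is the centroid of triangle YLT ⇒ H = (-1/3, -2/3)
2. R is where the line through T parallel to XY meets line HX ⇒ R = (-5, -3)
through T parallel to RY: direction (5, 3); meets XL at G = (17/8, -9/8)
G = X + t·(L−X) with t = -9/8

t = -9/8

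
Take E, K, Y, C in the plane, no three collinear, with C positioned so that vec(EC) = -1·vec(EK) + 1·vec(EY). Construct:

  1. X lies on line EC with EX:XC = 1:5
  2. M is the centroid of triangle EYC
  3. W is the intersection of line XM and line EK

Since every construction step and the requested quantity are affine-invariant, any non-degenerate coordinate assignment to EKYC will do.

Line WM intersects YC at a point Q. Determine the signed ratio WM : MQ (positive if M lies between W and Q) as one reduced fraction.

WM:MQ = 2

Choose coordinates E = (0, 0), K = (1, 0), Y = (0, 1), C = (-1, 1).
1. X lies on line EC with EX:XC = 1:5 ⇒ X = (-1/6, 1/6)
2. M is the centroid of triangle EYC ⇒ M = (-1/3, 2/3)
3. W is the intersection of line XM and line EK ⇒ W = (-1/9, 0)
line WM meets YC at Q = (-4/9, 1)
M = W + t·(Q−W) with t = 2/3, so WM:MQ = 2/3:1/3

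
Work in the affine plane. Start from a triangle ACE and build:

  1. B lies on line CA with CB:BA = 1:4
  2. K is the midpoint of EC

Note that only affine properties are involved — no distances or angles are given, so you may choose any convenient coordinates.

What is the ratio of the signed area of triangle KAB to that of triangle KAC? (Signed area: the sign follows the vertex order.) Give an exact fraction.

Set A = (0, 0), C = (1, 0), E = (0, 1); any affine frame gives the same invariant.
1. B lies on line CA with CB:BA = 1:4 ⇒ B = (4/5, 0)
2. K is the midpoint of EC ⇒ K = (1/2, 1/2)
2·[KAB] = 2/5, 2·[KAC] = 1/2
[KAB]:[KAC] = 2/5:1/2 = 4/5

[KAB]:[KAC] = 4/5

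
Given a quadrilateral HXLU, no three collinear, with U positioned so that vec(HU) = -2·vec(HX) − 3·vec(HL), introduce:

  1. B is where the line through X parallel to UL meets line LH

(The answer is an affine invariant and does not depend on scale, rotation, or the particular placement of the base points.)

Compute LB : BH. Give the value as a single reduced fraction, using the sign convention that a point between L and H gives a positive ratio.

Work in coordinates with H = (0, 0), X = (1, 0), L = (0, 1), U = (-2, -3).
1. B is where the line through X parallel to UL meets line LH ⇒ B = (0, -2)
B = L + t·(H−L) with t = 3, so LB:BH = t:(1−t) = 3:-2

LB:BH = -3/2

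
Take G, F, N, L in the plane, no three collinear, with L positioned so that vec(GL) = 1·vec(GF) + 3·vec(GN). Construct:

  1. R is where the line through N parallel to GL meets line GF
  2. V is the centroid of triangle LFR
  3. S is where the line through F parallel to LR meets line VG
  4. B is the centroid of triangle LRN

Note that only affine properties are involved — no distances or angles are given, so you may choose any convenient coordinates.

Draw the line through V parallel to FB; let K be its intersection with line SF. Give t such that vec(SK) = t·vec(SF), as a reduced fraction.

Set G = (0, 0), F = (1, 0), N = (0, 1), L = (1, 3); any affine frame gives the same invariant.
1. R is where the line through N parallel to GL meets line GF ⇒ R = (-1/3, 0)
2. V is the centroid of triangle LFR ⇒ V = (5/9, 1)
3. S is where the line through F parallel to LR meets line VG ⇒ S = (5, 9)
4. B is the centroid of triangle LRN ⇒ B = (2/9, 4/3)
through V parallel to FB: direction (-7/9, 4/3); meets SF at K = (353/333, 5/37)
K = S + t·(F−S) with t = 328/333

t = 328/333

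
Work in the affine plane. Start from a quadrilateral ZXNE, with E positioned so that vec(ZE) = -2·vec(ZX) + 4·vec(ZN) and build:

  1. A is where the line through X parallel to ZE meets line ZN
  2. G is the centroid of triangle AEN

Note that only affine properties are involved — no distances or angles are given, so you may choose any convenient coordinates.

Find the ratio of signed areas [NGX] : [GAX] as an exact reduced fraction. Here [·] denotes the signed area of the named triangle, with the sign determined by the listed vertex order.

[NGX]:[GAX] = 2/3

Choose coordinates Z = (0, 0), X = (1, 0), N = (0, 1), E = (-2, 4).
1. A is where the line through X parallel to ZE meets line ZN ⇒ A = (0, 2)
2. G is the centroid of triangle AEN ⇒ G = (-2/3, 7/3)
2·[NGX] = -2/3, 2·[GAX] = -1
[NGX]:[GAX] = -2/3:-1 = 2/3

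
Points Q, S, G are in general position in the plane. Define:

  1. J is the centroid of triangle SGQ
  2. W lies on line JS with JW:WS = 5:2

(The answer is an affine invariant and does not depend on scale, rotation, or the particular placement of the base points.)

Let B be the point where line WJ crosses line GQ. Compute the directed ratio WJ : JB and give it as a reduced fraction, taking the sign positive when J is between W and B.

WJ:JB = 10/7

Set Q = (0, 0), S = (1, 0), G = (0, 1); any affine frame gives the same invariant.
1. J is the centroid of triangle SGQ ⇒ J = (1/3, 1/3)
2. W lies on line JS with JW:WS = 5:2 ⇒ W = (17/21, 2/21)
line WJ meets GQ at B = (0, 1/2)
J = W + t·(B−W) with t = 10/17, so WJ:JB = 10/17:7/17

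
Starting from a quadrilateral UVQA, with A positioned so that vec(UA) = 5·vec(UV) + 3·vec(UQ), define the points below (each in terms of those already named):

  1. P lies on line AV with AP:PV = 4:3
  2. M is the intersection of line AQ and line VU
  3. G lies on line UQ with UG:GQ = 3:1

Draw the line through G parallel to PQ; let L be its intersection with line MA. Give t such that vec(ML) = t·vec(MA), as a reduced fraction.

t = 37/168

Choose coordinates U = (0, 0), V = (1, 0), Q = (0, 1), A = (5, 3).
1. P lies on line AV with AP:PV = 4:3 ⇒ P = (19/7, 9/7)
2. M is the intersection of line AQ and line VU ⇒ M = (-5/2, 0)
3. G lies on line UQ with UG:GQ = 3:1 ⇒ G = (0, 3/4)
through G parallel to PQ: direction (-19/7, -2/7); meets MA at L = (-95/112, 37/56)
L = M + t·(A−M) with t = 37/168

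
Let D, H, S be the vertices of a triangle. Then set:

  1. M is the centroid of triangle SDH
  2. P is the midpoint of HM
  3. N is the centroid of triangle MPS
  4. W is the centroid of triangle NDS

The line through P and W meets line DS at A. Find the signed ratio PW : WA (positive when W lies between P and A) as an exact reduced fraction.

Work in coordinates with D = (0, 0), H = (1, 0), S = (0, 1).
1. M is the centroid of triangle SDH ⇒ M = (1/3, 1/3)
2. P is the midpoint of HM ⇒ P = (2/3, 1/6)
3. N is the centroid of triangle MPS ⇒ N = (1/3, 1/2)
4. W is the centroid of triangle NDS ⇒ W = (1/9, 1/2)
line PW meets DS at A = (0, 17/30)
W = P + t·(A−P) with t = 5/6, so PW:WA = 5/6:1/6

PW:WA = 5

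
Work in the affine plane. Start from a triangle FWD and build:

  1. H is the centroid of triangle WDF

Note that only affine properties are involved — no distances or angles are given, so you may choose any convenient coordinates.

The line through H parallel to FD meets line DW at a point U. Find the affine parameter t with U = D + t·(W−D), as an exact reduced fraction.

t = 1/3

Work in coordinates with F = (0, 0), W = (1, 0), D = (0, 1).
1. H is the centroid of triangle WDF ⇒ H = (1/3, 1/3)
through H parallel to FD: direction (0, 1); meets DW at U = (1/3, 2/3)
U = D + t·(W−D) with t = 1/3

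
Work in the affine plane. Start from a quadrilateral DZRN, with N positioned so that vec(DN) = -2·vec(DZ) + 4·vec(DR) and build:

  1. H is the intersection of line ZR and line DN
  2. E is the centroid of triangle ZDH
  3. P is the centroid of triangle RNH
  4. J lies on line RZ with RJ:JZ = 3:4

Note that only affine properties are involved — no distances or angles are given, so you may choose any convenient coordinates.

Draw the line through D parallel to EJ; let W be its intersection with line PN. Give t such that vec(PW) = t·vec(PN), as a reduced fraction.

t = -19/13

Work in coordinates with D = (0, 0), Z = (1, 0), R = (0, 1), N = (-2, 4).
1. H is the intersection of line ZR and line DN ⇒ H = (-1, 2)
2. E is the centroid of triangle ZDH ⇒ E = (0, 2/3)
3. P is the centroid of triangle RNH ⇒ P = (-1, 7/3)
4. J lies on line RZ with RJ:JZ = 3:4 ⇒ J = (3/7, 4/7)
through D parallel to EJ: direction (3/7, -2/21); meets PN at W = (6/13, -4/39)
W = P + t·(N−P) with t = -19/13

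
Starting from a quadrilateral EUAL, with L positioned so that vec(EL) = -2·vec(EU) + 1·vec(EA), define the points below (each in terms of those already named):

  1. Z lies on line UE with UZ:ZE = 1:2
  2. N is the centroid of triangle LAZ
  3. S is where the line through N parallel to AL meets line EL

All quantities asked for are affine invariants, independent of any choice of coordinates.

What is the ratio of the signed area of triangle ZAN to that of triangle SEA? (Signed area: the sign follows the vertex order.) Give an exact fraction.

Work in coordinates with E = (0, 0), U = (1, 0), A = (0, 1), L = (-2, 1).
1. Z lies on line UE with UZ:ZE = 1:2 ⇒ Z = (2/3, 0)
2. N is the centroid of triangle LAZ ⇒ N = (-4/9, 2/3)
3. S is where the line through N parallel to AL meets line EL ⇒ S = (-4/3, 2/3)
2·[ZAN] = 2/3, 2·[SEA] = 4/3
[ZAN]:[SEA] = 2/3:4/3 = 1/2

[ZAN]:[SEA] = 1/2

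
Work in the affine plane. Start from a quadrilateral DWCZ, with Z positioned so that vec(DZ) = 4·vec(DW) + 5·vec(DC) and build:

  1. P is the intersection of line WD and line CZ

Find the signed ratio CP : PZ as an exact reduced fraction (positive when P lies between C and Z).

Work in coordinates with D = (0, 0), W = (1, 0), C = (0, 1), Z = (4, 5).
1. P is the intersection of line WD and line CZ ⇒ P = (-1, 0)
P = C + t·(Z−C) with t = -1/4, so CP:PZ = t:(1−t) = -1/4:5/4

CP:PZ = -1/5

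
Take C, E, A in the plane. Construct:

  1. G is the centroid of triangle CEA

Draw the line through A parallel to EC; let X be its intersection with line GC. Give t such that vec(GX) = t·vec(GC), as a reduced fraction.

Choose coordinates C = (0, 0), E = (1, 0), A = (0, 1).
1. G is the centroid of triangle CEA ⇒ G = (1/3, 1/3)
through A parallel to EC: direction (-1, 0); meets GC at X = (1, 1)
X = G + t·(C−G) with t = -2

t = -2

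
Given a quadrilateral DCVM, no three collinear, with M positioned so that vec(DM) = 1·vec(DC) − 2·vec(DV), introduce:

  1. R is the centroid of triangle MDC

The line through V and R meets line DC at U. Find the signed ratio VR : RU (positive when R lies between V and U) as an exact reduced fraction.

VR:RU = -5/2

Assign D = (0, 0), C = (1, 0), V = (0, 1), M = (1, -2) — the answer is frame-independent, so this choice is without loss of generality.
1. R is the centroid of triangle MDC ⇒ R = (2/3, -2/3)
line VR meets DC at U = (2/5, 0)
R = V + t·(U−V) with t = 5/3, so VR:RU = 5/3:-2/3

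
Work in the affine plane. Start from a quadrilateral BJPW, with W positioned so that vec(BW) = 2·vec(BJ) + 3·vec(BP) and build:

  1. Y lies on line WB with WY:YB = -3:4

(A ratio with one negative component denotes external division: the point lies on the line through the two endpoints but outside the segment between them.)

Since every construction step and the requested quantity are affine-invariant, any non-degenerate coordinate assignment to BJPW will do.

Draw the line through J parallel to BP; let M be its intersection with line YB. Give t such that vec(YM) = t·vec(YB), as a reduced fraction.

t = 7/8

Work in coordinates with B = (0, 0), J = (1, 0), P = (0, 1), W = (2, 3).
1. Y lies on line WB with WY:YB = -3:4 ⇒ Y = (8, 12)
through J parallel to BP: direction (0, 1); meets YB at M = (1, 3/2)
M = Y + t·(B−Y) with t = 7/8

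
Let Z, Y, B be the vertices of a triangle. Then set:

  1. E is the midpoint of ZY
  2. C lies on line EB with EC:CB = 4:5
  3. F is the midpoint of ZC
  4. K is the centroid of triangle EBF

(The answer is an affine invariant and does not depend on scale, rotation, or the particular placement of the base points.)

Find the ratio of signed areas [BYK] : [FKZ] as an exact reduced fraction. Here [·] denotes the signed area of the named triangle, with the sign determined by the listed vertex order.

[BYK]:[FKZ] = -41

Choose coordinates Z = (0, 0), Y = (1, 0), B = (0, 1).
1. E is the midpoint of ZY ⇒ E = (1/2, 0)
2. C lies on line EB with EC:CB = 4:5 ⇒ C = (5/18, 4/9)
3. F is the midpoint of ZC ⇒ F = (5/36, 2/9)
4. K is the centroid of triangle EBF ⇒ K = (23/108, 11/27)
2·[BYK] = -41/108, 2·[FKZ] = 1/108
[BYK]:[FKZ] = -41/108:1/108 = -41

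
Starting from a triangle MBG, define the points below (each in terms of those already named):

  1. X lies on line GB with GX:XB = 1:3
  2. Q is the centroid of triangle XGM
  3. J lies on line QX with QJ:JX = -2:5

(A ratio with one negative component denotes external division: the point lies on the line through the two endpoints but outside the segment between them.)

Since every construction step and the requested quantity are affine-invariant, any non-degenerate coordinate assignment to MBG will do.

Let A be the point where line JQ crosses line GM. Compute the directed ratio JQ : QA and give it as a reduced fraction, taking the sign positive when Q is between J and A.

Assign M = (0, 0), B = (1, 0), G = (0, 1) — the answer is frame-independent, so this choice is without loss of generality.
1. X lies on line GB with GX:XB = 1:3 ⇒ X = (1/4, 3/4)
2. Q is the centroid of triangle XGM ⇒ Q = (1/12, 7/12)
3. J lies on line QX with QJ:JX = -2:5 ⇒ J = (-1/36, 17/36)
line JQ meets GM at A = (0, 1/2)
Q = J + t·(A−J) with t = 4, so JQ:QA = 4:-3

JQ:QA = -4/3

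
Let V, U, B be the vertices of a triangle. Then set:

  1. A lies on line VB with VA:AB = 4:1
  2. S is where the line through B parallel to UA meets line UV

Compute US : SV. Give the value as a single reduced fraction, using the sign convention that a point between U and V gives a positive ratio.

US:SV = -1/5

Assign V = (0, 0), U = (1, 0), B = (0, 1) — the answer is frame-independent, so this choice is without loss of generality.
1. A lies on line VB with VA:AB = 4:1 ⇒ A = (0, 4/5)
2. S is where the line through B parallel to UA meets line UV ⇒ S = (5/4, 0)
S = U + t·(V−U) with t = -1/4, so US:SV = t:(1−t) = -1/4:5/4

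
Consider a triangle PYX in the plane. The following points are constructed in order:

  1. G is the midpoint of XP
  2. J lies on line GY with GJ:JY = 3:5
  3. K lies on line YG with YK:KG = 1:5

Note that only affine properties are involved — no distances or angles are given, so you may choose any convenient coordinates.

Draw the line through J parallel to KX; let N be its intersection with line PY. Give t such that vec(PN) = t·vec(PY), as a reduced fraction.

Set P = (0, 0), Y = (1, 0), X = (0, 1); any affine frame gives the same invariant.
1. G is the midpoint of XP ⇒ G = (0, 1/2)
2. J lies on line GY with GJ:JY = 3:5 ⇒ J = (3/8, 5/16)
3. K lies on line YG with YK:KG = 1:5 ⇒ K = (5/6, 1/12)
through J parallel to KX: direction (-5/6, 11/12); meets PY at N = (29/44, 0)
N = P + t·(Y−P) with t = 29/44

t = 29/44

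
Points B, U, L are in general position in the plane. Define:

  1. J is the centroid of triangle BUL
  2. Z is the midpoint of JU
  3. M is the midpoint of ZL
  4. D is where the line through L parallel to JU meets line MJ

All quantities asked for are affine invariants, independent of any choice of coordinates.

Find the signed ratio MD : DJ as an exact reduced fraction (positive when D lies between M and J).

Set B = (0, 0), U = (1, 0), L = (0, 1); any affine frame gives the same invariant.
1. J is the centroid of triangle BUL ⇒ J = (1/3, 1/3)
2. Z is the midpoint of JU ⇒ Z = (2/3, 1/6)
3. M is the midpoint of ZL ⇒ M = (1/3, 7/12)
4. D is where the line through L parallel to JU meets line MJ ⇒ D = (1/3, 5/6)
D = M + t·(J−M) with t = -1, so MD:DJ = t:(1−t) = -1:2

MD:DJ = -1/2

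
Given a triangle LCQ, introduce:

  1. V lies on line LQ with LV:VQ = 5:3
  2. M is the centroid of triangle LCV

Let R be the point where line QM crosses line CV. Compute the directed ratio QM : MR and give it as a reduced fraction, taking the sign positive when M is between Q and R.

QM:MR = -14/5

Work in coordinates with L = (0, 0), C = (1, 0), Q = (0, 1).
1. V lies on line LQ with LV:VQ = 5:3 ⇒ V = (0, 5/8)
2. M is the centroid of triangle LCV ⇒ M = (1/3, 5/24)
line QM meets CV at R = (3/14, 55/112)
M = Q + t·(R−Q) with t = 14/9, so QM:MR = 14/9:-5/9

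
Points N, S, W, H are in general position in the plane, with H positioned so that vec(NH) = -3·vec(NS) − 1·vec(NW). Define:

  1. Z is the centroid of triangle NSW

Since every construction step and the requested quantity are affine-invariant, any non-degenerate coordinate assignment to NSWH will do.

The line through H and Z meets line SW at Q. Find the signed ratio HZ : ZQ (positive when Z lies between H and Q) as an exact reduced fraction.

Work in coordinates with N = (0, 0), S = (1, 0), W = (0, 1), H = (-3, -1).
1. Z is the centroid of triangle NSW ⇒ Z = (1/3, 1/3)
line HZ meets SW at Q = (4/7, 3/7)
Z = H + t·(Q−H) with t = 14/15, so HZ:ZQ = 14/15:1/15

HZ:ZQ = 14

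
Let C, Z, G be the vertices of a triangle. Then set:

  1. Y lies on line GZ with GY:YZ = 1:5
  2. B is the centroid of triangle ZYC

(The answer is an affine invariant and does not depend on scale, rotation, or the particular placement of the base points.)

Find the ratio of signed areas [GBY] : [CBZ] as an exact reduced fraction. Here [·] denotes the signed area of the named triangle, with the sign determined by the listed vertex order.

Work in coordinates with C = (0, 0), Z = (1, 0), G = (0, 1).
1. Y lies on line GZ with GY:YZ = 1:5 ⇒ Y = (1/6, 5/6)
2. B is the centroid of triangle ZYC ⇒ B = (7/18, 5/18)
2·[GBY] = 1/18, 2·[CBZ] = -5/18
[GBY]:[CBZ] = 1/18:-5/18 = -1/5

[GBY]:[CBZ] = -1/5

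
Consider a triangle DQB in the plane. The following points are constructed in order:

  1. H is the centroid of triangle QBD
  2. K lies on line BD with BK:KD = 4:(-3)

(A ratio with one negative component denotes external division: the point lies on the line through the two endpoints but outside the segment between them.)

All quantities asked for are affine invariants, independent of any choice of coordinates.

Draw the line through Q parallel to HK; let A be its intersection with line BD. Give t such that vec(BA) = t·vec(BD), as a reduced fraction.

t = 11

Choose coordinates D = (0, 0), Q = (1, 0), B = (0, 1).
1. H is the centroid of triangle QBD ⇒ H = (1/3, 1/3)
2. K lies on line BD with BK:KD = 4:(-3) ⇒ K = (0, -3)
through Q parallel to HK: direction (-1/3, -10/3); meets BD at A = (0, -10)
A = B + t·(D−B) with t = 11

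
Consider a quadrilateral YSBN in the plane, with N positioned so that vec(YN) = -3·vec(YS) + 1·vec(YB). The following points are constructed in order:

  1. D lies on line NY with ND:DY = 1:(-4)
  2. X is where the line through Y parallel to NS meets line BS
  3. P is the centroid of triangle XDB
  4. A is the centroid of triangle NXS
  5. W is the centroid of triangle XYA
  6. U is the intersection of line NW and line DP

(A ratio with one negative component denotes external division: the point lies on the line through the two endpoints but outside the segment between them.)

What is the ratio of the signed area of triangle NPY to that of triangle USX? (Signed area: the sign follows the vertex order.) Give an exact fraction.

Set Y = (0, 0), S = (1, 0), B = (0, 1), N = (-3, 1); any affine frame gives the same invariant.
1. D lies on line NY with ND:DY = 1:(-4) ⇒ D = (-4, 4/3)
2. X is where the line through Y parallel to NS meets line BS ⇒ X = (4/3, -1/3)
3. P is the centroid of triangle XDB ⇒ P = (-8/9, 2/3)
4. A is the centroid of triangle NXS ⇒ A = (-2/9, 2/9)
5. W is the centroid of triangle XYA ⇒ W = (10/27, -1/27)
6. U is the intersection of line NW and line DP ⇒ U = (-218/51, 71/51)
2·[NPY] = -10/9, 2·[USX] = -22/17
[NPY]:[USX] = -10/9:-22/17 = 85/99

[NPY]:[USX] = 85/99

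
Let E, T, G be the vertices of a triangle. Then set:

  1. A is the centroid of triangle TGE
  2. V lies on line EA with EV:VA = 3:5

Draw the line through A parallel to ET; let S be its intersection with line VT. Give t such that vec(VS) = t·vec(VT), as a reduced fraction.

t = -5/3

Assign E = (0, 0), T = (1, 0), G = (0, 1) — the answer is frame-independent, so this choice is without loss of generality.
1. A is the centroid of triangle TGE ⇒ A = (1/3, 1/3)
2. V lies on line EA with EV:VA = 3:5 ⇒ V = (1/8, 1/8)
through A parallel to ET: direction (1, 0); meets VT at S = (-4/3, 1/3)
S = V + t·(T−V) with t = -5/3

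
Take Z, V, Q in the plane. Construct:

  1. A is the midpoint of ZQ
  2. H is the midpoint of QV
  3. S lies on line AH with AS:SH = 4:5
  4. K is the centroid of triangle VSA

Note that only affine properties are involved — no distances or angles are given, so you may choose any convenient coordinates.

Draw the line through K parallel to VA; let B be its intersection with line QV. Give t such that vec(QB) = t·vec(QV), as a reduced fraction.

Set Z = (0, 0), V = (1, 0), Q = (0, 1); any affine frame gives the same invariant.
1. A is the midpoint of ZQ ⇒ A = (0, 1/2)
2. H is the midpoint of QV ⇒ H = (1/2, 1/2)
3. S lies on line AH with AS:SH = 4:5 ⇒ S = (2/9, 1/2)
4. K is the centroid of triangle VSA ⇒ K = (11/27, 1/3)
through K parallel to VA: direction (-1, 1/2); meets QV at B = (25/27, 2/27)
B = Q + t·(V−Q) with t = 25/27

t = 25/27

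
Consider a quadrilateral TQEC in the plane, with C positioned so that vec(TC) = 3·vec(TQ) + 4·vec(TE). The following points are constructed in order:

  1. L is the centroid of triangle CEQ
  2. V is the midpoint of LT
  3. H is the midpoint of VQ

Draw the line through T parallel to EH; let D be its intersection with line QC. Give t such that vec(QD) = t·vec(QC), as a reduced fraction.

t = -7/54

Assign T = (0, 0), Q = (1, 0), E = (0, 1), C = (3, 4) — the answer is frame-independent, so this choice is without loss of generality.
1. L is the centroid of triangle CEQ ⇒ L = (4/3, 5/3)
2. V is the midpoint of LT ⇒ V = (2/3, 5/6)
3. H is the midpoint of VQ ⇒ H = (5/6, 5/12)
through T parallel to EH: direction (5/6, -7/12); meets QC at D = (20/27, -14/27)
D = Q + t·(C−Q) with t = -7/54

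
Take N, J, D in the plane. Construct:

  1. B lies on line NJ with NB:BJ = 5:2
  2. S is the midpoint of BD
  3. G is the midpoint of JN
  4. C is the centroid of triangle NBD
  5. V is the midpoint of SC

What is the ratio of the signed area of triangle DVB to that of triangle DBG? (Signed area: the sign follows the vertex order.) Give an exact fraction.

Set N = (0, 0), J = (1, 0), D = (0, 1); any affine frame gives the same invariant.
1. B lies on line NJ with NB:BJ = 5:2 ⇒ B = (5/7, 0)
2. S is the midpoint of BD ⇒ S = (5/14, 1/2)
3. G is the midpoint of JN ⇒ G = (1/2, 0)
4. C is the centroid of triangle NBD ⇒ C = (5/21, 1/3)
5. V is the midpoint of SC ⇒ V = (25/84, 5/12)
2·[DVB] = 5/42, 2·[DBG] = -3/14
[DVB]:[DBG] = 5/42:-3/14 = -5/9

[DVB]:[DBG] = -5/9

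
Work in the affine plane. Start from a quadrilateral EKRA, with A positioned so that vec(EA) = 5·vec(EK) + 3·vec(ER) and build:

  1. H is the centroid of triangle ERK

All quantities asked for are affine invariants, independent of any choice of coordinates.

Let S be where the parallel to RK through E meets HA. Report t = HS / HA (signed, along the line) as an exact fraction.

t = -1/11

Assign E = (0, 0), K = (1, 0), R = (0, 1), A = (5, 3) — the answer is frame-independent, so this choice is without loss of generality.
1. H is the centroid of triangle ERK ⇒ H = (1/3, 1/3)
through E parallel to RK: direction (1, -1); meets HA at S = (-1/11, 1/11)
S = H + t·(A−H) with t = -1/11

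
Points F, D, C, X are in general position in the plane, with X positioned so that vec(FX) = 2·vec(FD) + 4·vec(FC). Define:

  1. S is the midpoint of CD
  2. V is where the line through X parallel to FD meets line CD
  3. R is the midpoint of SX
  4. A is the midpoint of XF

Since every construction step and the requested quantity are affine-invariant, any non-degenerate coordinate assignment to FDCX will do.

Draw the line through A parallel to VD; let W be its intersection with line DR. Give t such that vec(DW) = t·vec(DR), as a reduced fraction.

t = 4/5

Choose coordinates F = (0, 0), D = (1, 0), C = (0, 1), X = (2, 4).
1. S is the midpoint of CD ⇒ S = (1/2, 1/2)
2. V is where the line through X parallel to FD meets line CD ⇒ V = (-3, 4)
3. R is the midpoint of SX ⇒ R = (5/4, 9/4)
4. A is the midpoint of XF ⇒ A = (1, 2)
through A parallel to VD: direction (4, -4); meets DR at W = (6/5, 9/5)
W = D + t·(R−D) with t = 4/5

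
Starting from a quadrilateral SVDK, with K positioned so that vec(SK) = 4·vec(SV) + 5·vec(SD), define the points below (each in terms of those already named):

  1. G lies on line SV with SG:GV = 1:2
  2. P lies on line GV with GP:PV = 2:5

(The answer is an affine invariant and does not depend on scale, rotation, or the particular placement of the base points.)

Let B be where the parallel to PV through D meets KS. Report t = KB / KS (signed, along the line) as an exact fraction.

Set S = (0, 0), V = (1, 0), D = (0, 1), K = (4, 5); any affine frame gives the same invariant.
1. G lies on line SV with SG:GV = 1:2 ⇒ G = (1/3, 0)
2. P lies on line GV with GP:PV = 2:5 ⇒ P = (11/21, 0)
through D parallel to PV: direction (10/21, 0); meets KS at B = (4/5, 1)
B = K + t·(S−K) with t = 4/5

t = 4/5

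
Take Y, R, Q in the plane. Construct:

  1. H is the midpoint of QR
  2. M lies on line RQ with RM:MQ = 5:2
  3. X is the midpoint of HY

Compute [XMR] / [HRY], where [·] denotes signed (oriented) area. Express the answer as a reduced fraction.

Work in coordinates with Y = (0, 0), R = (1, 0), Q = (0, 1).
1. H is the midpoint of QR ⇒ H = (1/2, 1/2)
2. M lies on line RQ with RM:MQ = 5:2 ⇒ M = (2/7, 5/7)
3. X is the midpoint of HY ⇒ X = (1/4, 1/4)
2·[XMR] = -5/14, 2·[HRY] = -1/2
[XMR]:[HRY] = -5/14:-1/2 = 5/7

[XMR]:[HRY] = 5/7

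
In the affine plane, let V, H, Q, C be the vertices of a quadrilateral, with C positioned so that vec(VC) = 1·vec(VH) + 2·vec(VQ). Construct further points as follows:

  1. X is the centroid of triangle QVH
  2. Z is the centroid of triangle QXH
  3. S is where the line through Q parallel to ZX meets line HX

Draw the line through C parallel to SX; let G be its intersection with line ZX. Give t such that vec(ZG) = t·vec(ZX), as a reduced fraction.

Assign V = (0, 0), H = (1, 0), Q = (0, 1), C = (1, 2) — the answer is frame-independent, so this choice is without loss of generality.
1. X is the centroid of triangle QVH ⇒ X = (1/3, 1/3)
2. Z is the centroid of triangle QXH ⇒ Z = (4/9, 4/9)
3. S is where the line through Q parallel to ZX meets line HX ⇒ S = (-1/3, 2/3)
through C parallel to SX: direction (2/3, -1/3); meets ZX at G = (5/3, 5/3)
G = Z + t·(X−Z) with t = -11

t = -11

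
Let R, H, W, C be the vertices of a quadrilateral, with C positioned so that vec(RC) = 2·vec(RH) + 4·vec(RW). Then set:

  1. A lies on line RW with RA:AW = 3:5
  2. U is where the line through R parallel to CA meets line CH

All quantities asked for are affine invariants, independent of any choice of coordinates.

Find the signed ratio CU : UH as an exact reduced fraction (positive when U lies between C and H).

Choose coordinates R = (0, 0), H = (1, 0), W = (0, 1), C = (2, 4).
1. A lies on line RW with RA:AW = 3:5 ⇒ A = (0, 3/8)
2. U is where the line through R parallel to CA meets line CH ⇒ U = (64/35, 116/35)
U = C + t·(H−C) with t = 6/35, so CU:UH = t:(1−t) = 6/35:29/35

CU:UH = 6/29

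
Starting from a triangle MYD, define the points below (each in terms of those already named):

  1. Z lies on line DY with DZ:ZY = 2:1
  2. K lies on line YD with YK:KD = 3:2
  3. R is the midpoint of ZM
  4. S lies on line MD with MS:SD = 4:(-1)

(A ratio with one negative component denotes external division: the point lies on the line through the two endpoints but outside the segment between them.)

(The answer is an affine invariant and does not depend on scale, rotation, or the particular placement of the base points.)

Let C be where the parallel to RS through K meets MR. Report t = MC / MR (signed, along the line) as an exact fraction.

Work in coordinates with M = (0, 0), Y = (1, 0), D = (0, 1).
1. Z lies on line DY with DZ:ZY = 2:1 ⇒ Z = (2/3, 1/3)
2. K lies on line YD with YK:KD = 3:2 ⇒ K = (2/5, 3/5)
3. R is the midpoint of ZM ⇒ R = (1/3, 1/6)
4. S lies on line MD with MS:SD = 4:(-1) ⇒ S = (0, 4/3)
through K parallel to RS: direction (-1/3, 7/6); meets MR at C = (1/2, 1/4)
C = M + t·(R−M) with t = 3/2

t = 3/2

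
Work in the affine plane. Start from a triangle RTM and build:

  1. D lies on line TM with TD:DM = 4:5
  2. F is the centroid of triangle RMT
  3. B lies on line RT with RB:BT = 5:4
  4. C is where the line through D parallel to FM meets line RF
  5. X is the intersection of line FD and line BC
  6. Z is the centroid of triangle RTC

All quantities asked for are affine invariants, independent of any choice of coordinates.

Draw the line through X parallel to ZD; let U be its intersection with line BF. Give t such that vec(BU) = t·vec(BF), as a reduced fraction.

t = 78/203

Work in coordinates with R = (0, 0), T = (1, 0), M = (0, 1).
1. D lies on line TM with TD:DM = 4:5 ⇒ D = (5/9, 4/9)
2. F is the centroid of triangle RMT ⇒ F = (1/3, 1/3)
3. B lies on line RT with RB:BT = 5:4 ⇒ B = (5/9, 0)
4. C is where the line through D parallel to FM meets line RF ⇒ C = (14/27, 14/27)
5. X is the intersection of line FD and line BC ⇒ X = (137/261, 112/261)
6. Z is the centroid of triangle RTC ⇒ Z = (41/81, 14/81)
through X parallel to ZD: direction (4/81, 22/81); meets BF at U = (859/1827, 26/203)
U = B + t·(F−B) with t = 78/203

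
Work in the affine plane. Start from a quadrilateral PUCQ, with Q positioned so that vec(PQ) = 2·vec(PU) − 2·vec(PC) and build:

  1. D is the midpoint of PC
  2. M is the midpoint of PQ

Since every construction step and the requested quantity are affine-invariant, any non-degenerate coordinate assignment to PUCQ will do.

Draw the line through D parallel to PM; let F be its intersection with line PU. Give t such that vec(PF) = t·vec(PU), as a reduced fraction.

Choose coordinates P = (0, 0), U = (1, 0), C = (0, 1), Q = (2, -2).
1. D is the midpoint of PC ⇒ D = (0, 1/2)
2. M is the midpoint of PQ ⇒ M = (1, -1)
through D parallel to PM: direction (1, -1); meets PU at F = (1/2, 0)
F = P + t·(U−P) with t = 1/2

t = 1/2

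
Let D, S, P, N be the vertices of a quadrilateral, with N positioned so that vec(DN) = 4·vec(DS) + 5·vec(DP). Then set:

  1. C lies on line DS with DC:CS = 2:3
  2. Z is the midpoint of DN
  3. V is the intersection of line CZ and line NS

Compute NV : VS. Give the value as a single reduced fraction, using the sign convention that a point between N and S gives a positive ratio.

NV:VS = -2/3

Assign D = (0, 0), S = (1, 0), P = (0, 1), N = (4, 5) — the answer is frame-independent, so this choice is without loss of generality.
1. C lies on line DS with DC:CS = 2:3 ⇒ C = (2/5, 0)
2. Z is the midpoint of DN ⇒ Z = (2, 5/2)
3. V is the intersection of line CZ and line NS ⇒ V = (10, 15)
V = N + t·(S−N) with t = -2, so NV:VS = t:(1−t) = -2:3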